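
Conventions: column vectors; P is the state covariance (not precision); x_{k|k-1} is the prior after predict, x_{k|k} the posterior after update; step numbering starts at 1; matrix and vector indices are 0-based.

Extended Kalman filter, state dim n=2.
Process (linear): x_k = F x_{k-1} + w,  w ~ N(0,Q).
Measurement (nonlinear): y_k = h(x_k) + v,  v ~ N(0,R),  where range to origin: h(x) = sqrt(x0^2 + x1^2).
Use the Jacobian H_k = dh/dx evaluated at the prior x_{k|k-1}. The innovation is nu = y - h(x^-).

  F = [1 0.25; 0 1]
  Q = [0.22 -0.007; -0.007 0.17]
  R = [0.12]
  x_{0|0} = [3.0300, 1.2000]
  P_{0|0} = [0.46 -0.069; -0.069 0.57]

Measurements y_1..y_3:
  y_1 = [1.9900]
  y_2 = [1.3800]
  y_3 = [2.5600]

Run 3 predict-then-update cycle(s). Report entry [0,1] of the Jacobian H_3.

H_jac[0,1] = 0.1445

step 1: x^-=[3.3300, 1.2000]  P^-=[0.6811 0.0665; 0.0665 0.7400]  H_jac=[0.9408 0.3390]  S=[0.8503]  K=[0.7801; 0.3686]  nu=[-1.5496]  x^+=[2.1211, 0.6288]  P^+=[0.1637 -0.1780; -0.1780 0.6245]
step 2: x^-=[2.2783, 0.6288]  P^-=[0.3337 -0.0289; -0.0289 0.7945]  H_jac=[0.9640 0.2660]  S=[0.4715]  K=[0.6659; 0.3892]  nu=[-0.9835]  x^+=[1.6234, 0.2460]  P^+=[0.1246 -0.1511; -0.1511 0.7230]
step 3: x^-=[1.6849, 0.2460]  P^-=[0.3142 0.0227; 0.0227 0.8930]  H_jac=[0.9895 0.1445]  S=[0.4528]  K=[0.6939; 0.3345]  nu=[0.8573]  x^+=[2.2798, 0.5327]  P^+=[0.0962 -0.0824; -0.0824 0.8424]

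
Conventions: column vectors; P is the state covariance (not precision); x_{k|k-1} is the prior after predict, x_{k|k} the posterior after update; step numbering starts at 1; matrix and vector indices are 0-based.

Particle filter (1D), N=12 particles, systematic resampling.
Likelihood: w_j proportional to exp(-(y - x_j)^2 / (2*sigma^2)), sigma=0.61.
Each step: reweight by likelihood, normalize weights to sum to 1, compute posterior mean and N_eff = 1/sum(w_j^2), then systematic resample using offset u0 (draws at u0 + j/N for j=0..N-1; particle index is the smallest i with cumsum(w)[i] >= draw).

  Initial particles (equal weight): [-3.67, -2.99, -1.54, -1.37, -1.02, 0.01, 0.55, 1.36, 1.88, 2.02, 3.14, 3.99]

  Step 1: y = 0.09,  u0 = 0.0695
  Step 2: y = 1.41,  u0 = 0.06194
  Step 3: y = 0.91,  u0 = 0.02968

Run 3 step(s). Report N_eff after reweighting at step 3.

step 1: w=[0.0000, 0.0000, 0.0131, 0.0265, 0.0886, 0.4601, 0.3492, 0.0531, 0.0063, 0.0031, 0.0000, 0.0000]  mean=0.1402  Neff=2.8964  idx=[4, 5, 5, 5, 5, 5, 5, 6, 6, 6, 6, 7]
step 2: w=[0.0001, 0.0247, 0.0247, 0.0247, 0.0247, 0.0247, 0.0247, 0.1273, 0.1273, 0.1273, 0.1273, 0.3427]  mean=0.7474  Neff=5.3803  idx=[3, 6, 7, 8, 8, 9, 10, 10, 11, 11, 11, 11]
step 3: w=[0.0384, 0.0384, 0.0959, 0.0959, 0.0959, 0.0959, 0.0959, 0.0959, 0.0869, 0.0869, 0.0869, 0.0869]  mean=0.7902  Neff=11.3169  idx=[0, 2, 3, 4, 4, 5, 6, 7, 8, 9, 10, 11]

N_eff = 11.3169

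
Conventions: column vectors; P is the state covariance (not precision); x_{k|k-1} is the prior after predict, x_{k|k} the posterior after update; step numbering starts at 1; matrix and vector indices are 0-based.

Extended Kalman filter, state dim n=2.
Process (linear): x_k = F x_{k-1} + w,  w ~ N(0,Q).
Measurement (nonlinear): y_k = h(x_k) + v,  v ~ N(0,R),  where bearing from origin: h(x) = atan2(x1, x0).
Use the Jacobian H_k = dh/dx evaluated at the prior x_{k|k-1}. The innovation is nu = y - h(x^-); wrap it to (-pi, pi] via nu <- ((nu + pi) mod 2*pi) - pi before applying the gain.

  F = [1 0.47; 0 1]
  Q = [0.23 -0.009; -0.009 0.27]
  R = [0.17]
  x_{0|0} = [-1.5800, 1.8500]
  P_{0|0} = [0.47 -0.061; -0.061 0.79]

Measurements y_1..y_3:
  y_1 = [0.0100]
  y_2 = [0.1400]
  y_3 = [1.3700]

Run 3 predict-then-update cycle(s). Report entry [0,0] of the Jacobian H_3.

H_jac[0,0] = -0.1026

step 1: x^-=[-0.7105, 1.8500]  P^-=[0.8172 0.3013; 0.3013 1.0600]  H_jac=[-0.4711 -0.1809]  S=[0.4374]  K=[-1.0047; -0.7630]  nu=[-1.9275]  x^+=[1.2261, 3.3206]  P^+=[0.3756 -0.0340; -0.0340 0.8054]
step 2: x^-=[2.7868, 3.3206]  P^-=[0.7516 0.3356; 0.3356 1.0754]  H_jac=[-0.1767 0.1483]  S=[0.1995]  K=[-0.4162; 0.5021]  nu=[-0.7326]  x^+=[3.0917, 2.9528]  P^+=[0.7171 0.3773; 0.3773 1.0251]
step 3: x^-=[4.4795, 2.9528]  P^-=[1.5281 0.8501; 0.8501 1.2951]  H_jac=[-0.1026 0.1556]  S=[0.1903]  K=[-0.1286; 0.6009]  nu=[0.7872]  x^+=[4.3783, 3.4258]  P^+=[1.5250 0.8648; 0.8648 1.2264]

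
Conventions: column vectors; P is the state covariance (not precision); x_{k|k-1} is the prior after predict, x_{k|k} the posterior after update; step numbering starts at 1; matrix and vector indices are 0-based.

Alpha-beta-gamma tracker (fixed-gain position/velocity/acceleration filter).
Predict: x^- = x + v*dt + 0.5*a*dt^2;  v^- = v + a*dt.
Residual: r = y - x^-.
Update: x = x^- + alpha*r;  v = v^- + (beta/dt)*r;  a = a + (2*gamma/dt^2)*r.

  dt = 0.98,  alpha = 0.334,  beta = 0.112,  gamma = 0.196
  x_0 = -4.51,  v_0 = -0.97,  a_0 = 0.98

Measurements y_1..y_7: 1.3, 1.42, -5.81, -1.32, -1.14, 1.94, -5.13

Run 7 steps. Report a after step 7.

a_post = -5.4150

step 1: x_pred=-4.9900  r=6.2900  x^+=-2.8891  v^+=0.7093  a^+=3.5473
step 2: x_pred=-0.4906  r=1.9106  x^+=0.1475  v^+=4.4040  a^+=4.3272
step 3: x_pred=6.5414  r=-12.3514  x^+=2.4160  v^+=7.2331  a^+=-0.7142
step 4: x_pred=9.1615  r=-10.4815  x^+=5.6607  v^+=5.3353  a^+=-4.9923
step 5: x_pred=8.4920  r=-9.6320  x^+=5.2749  v^+=-0.6580  a^+=-8.9237
step 6: x_pred=0.3449  r=1.5951  x^+=0.8776  v^+=-9.2210  a^+=-8.2727
step 7: x_pred=-12.1314  r=7.0014  x^+=-9.7930  v^+=-16.5280  a^+=-5.4150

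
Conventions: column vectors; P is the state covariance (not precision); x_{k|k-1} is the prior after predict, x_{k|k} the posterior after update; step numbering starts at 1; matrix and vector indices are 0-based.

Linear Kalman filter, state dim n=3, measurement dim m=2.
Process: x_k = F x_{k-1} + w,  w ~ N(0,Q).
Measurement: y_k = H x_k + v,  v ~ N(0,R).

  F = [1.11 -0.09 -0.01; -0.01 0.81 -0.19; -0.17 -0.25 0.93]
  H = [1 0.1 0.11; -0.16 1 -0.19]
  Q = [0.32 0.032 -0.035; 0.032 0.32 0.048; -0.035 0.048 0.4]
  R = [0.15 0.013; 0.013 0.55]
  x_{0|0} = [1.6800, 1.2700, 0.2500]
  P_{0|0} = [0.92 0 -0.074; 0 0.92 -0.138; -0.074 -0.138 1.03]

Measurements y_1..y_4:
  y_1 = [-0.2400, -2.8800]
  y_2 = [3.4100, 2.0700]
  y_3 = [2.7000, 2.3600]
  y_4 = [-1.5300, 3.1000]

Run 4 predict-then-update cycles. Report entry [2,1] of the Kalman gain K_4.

step 1: x^-=[1.7480, 0.9644, -0.3706]  P^-=[1.4625 -0.0290 -0.2628; -0.0290 1.0031 -0.4309; -0.2628 -0.4309 1.4625]  S=[1.5671 -0.1644; -0.1644 1.8004]  K=[0.9092 -0.0353; 0.0795 0.6125; -0.1327 -0.3825]  nu=[-2.0437, -3.6351]  x^+=[0.0181, -1.4246, 1.2909]  P^+=[0.1541 -0.0123 -0.1545; -0.0123 0.3338 -0.0110; -0.1545 -0.0110 1.1882]
step 2: x^-=[0.1354, -1.3993, 1.5536]  P^-=[0.5186 0.0296 -0.2232; 0.0296 0.5849 -0.2400; -0.2232 -0.2400 1.5060]  S=[0.6442 0.0107; 0.0107 1.2707]  K=[0.7718 -0.0151; 0.0876 0.4917; -0.1203 -0.3849]  nu=[3.2436, 3.7862]  x^+=[2.5815, 0.7467, -0.2939]  P^+=[0.1349 -0.0086 -0.1677; -0.0086 0.2718 0.0083; -0.1677 0.0083 1.3074]
step 3: x^-=[2.8012, 0.6349, -0.8989]  P^-=[0.4939 0.0409 -0.2383; 0.0409 0.5425 -0.2339; -0.2383 -0.2339 1.6001]  S=[0.6193 0.0232; 0.0232 1.2242]  K=[0.7621 -0.0086; 0.0944 0.4723; -0.1231 -0.4059]  nu=[-0.0658, 2.0025]  x^+=[2.7338, 1.5745, -1.7036]  P^+=[0.1344 -0.0070 -0.1773; -0.0070 0.2618 0.0102; -0.1773 0.0102 1.3867]
step 4: x^-=[2.9099, 1.5717, -2.4427]  P^-=[0.4932 0.0452 -0.2497; 0.0452 0.5381 -0.2447; -0.2497 -0.2447 1.6703]  S=[0.6175 0.0270; 0.0270 1.2244]  K=[0.7618 -0.0056; 0.0962 0.4695; -0.1279 -0.4236]  nu=[-4.3283, 1.5298]  x^+=[-0.3959, 1.8734, -2.5372]  P^+=[0.1351 -0.0065 -0.1837; -0.0065 0.2601 0.0091; -0.1837 0.0091 1.4375]

K[2,1] = -0.4236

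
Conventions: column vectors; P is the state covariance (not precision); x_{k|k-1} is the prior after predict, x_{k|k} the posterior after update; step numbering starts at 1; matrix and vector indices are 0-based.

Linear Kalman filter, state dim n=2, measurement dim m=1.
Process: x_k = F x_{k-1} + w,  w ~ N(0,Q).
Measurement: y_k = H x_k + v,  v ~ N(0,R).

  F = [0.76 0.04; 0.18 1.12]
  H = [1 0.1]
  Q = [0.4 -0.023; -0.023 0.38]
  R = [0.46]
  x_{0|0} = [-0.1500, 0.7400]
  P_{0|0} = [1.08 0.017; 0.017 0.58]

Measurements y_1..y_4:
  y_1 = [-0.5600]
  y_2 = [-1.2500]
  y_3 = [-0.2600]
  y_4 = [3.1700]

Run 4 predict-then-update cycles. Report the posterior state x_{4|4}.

x_post = [1.4806, 1.6413]

step 1: x^-=[-0.0844, 0.8018]  P^-=[1.0258 0.1653; 0.1653 1.1494]  S=[1.5303]  K=[0.6811; 0.1831]  nu=[-0.5558]  x^+=[-0.4629, 0.7000]  P^+=[0.3159 -0.0256; -0.0256 1.0981]
step 2: x^-=[-0.3238, 0.7007]  P^-=[0.5826 0.0475; 0.0475 1.7573]  S=[1.0697]  K=[0.5491; 0.2086]  nu=[-0.9962]  x^+=[-0.8709, 0.4928]  P^+=[0.2601 -0.0751; -0.0751 1.7108]
step 3: x^-=[-0.6422, 0.3952]  P^-=[0.5484 0.0248; 0.0248 2.5041]  S=[1.0384]  K=[0.5305; 0.2650]  nu=[0.3426]  x^+=[-0.4604, 0.4860]  P^+=[0.2562 -0.1212; -0.1212 2.4312]
step 4: x^-=[-0.3305, 0.4615]  P^-=[0.5445 0.0169; 0.0169 3.3892]  S=[1.0417]  K=[0.5243; 0.3416]  nu=[3.4543]  x^+=[1.4806, 1.6413]  P^+=[0.2581 -0.1696; -0.1696 3.2676]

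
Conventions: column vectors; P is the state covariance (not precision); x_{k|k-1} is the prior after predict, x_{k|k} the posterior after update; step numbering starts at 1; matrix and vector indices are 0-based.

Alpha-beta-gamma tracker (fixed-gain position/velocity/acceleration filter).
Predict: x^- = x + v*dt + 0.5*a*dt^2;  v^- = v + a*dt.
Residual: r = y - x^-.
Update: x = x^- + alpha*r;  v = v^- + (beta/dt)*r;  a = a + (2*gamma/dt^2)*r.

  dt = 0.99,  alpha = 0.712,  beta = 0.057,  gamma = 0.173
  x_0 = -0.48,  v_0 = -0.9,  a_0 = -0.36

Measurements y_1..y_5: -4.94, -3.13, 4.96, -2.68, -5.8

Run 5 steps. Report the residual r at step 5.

resid = -6.2438

step 1: x_pred=-1.5474  r=-3.3926  x^+=-3.9629  v^+=-1.4517  a^+=-1.5577
step 2: x_pred=-6.1635  r=3.0335  x^+=-4.0036  v^+=-2.8192  a^+=-0.4868
step 3: x_pred=-7.0332  r=11.9932  x^+=1.5060  v^+=-2.6106  a^+=3.7471
step 4: x_pred=0.7578  r=-3.4378  x^+=-1.6899  v^+=0.9012  a^+=2.5335
step 5: x_pred=0.4438  r=-6.2438  x^+=-4.0018  v^+=3.0498  a^+=0.3293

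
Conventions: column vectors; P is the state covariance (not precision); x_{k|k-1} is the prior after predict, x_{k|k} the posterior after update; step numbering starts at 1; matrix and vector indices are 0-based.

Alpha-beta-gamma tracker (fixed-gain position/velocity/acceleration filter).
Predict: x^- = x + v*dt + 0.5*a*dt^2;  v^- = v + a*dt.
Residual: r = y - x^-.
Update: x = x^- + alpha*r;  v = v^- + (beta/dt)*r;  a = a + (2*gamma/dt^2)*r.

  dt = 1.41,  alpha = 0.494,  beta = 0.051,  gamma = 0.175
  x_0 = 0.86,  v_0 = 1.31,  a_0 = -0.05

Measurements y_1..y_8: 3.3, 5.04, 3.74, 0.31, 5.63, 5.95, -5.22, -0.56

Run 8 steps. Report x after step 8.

x_post = -4.7838

step 1: x_pred=2.6574  r=0.6426  x^+=2.9748  v^+=1.2627  a^+=0.0631
step 2: x_pred=4.8181  r=0.2219  x^+=4.9277  v^+=1.3598  a^+=0.1022
step 3: x_pred=6.9466  r=-3.2066  x^+=5.3625  v^+=1.3879  a^+=-0.4623
step 4: x_pred=6.8599  r=-6.5499  x^+=3.6243  v^+=0.4991  a^+=-1.6154
step 5: x_pred=2.7222  r=2.9078  x^+=4.1587  v^+=-1.6734  a^+=-1.1035
step 6: x_pred=0.7022  r=5.2478  x^+=3.2946  v^+=-3.0395  a^+=-0.1796
step 7: x_pred=-1.1697  r=-4.0503  x^+=-3.1706  v^+=-3.4393  a^+=-0.8927
step 8: x_pred=-8.9074  r=8.3474  x^+=-4.7838  v^+=-4.3961  a^+=0.5769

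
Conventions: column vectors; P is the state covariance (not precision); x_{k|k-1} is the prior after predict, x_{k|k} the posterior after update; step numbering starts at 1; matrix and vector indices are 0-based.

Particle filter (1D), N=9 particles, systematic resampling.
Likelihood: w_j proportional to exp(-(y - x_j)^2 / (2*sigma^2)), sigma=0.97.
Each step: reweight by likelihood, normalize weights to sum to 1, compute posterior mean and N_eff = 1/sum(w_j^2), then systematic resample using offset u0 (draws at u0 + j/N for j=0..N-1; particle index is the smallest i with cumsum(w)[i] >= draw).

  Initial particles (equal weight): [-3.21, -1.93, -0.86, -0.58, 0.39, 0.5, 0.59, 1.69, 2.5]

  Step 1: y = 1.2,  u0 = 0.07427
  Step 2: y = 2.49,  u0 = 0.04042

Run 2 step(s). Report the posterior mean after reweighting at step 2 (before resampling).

step 1: w=[0.0000, 0.0014, 0.0270, 0.0478, 0.1818, 0.1986, 0.2115, 0.2268, 0.1050]  mean=0.8870  Neff=5.4729  idx=[3, 4, 5, 5, 6, 6, 7, 7, 8]
step 2: w=[0.0022, 0.0313, 0.0398, 0.0398, 0.0479, 0.0479, 0.2323, 0.2323, 0.3264]  mean=1.7085  Neff=4.4798  idx=[2, 4, 6, 6, 7, 7, 8, 8, 8]

post_mean = 1.7085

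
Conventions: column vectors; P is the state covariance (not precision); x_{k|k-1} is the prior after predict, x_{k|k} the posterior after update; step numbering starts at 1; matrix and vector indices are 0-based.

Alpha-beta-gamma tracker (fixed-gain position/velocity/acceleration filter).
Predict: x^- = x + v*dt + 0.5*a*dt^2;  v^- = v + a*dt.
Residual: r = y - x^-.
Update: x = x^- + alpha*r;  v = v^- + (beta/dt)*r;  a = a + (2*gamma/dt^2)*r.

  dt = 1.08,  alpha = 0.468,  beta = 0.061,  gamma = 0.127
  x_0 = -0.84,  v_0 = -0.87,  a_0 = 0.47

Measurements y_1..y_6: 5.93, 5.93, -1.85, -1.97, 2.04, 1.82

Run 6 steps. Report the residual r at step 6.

resid = -3.4445

step 1: x_pred=-1.5055  r=7.4355  x^+=1.9743  v^+=0.0576  a^+=2.0892
step 2: x_pred=3.2549  r=2.6751  x^+=4.5068  v^+=2.4650  a^+=2.6717
step 3: x_pred=8.7272  r=-10.5772  x^+=3.7771  v^+=4.7530  a^+=0.3684
step 4: x_pred=9.1252  r=-11.0952  x^+=3.9326  v^+=4.5242  a^+=-2.0477
step 5: x_pred=7.6246  r=-5.5846  x^+=5.0110  v^+=1.9972  a^+=-3.2639
step 6: x_pred=5.2645  r=-3.4445  x^+=3.6525  v^+=-1.7223  a^+=-4.0139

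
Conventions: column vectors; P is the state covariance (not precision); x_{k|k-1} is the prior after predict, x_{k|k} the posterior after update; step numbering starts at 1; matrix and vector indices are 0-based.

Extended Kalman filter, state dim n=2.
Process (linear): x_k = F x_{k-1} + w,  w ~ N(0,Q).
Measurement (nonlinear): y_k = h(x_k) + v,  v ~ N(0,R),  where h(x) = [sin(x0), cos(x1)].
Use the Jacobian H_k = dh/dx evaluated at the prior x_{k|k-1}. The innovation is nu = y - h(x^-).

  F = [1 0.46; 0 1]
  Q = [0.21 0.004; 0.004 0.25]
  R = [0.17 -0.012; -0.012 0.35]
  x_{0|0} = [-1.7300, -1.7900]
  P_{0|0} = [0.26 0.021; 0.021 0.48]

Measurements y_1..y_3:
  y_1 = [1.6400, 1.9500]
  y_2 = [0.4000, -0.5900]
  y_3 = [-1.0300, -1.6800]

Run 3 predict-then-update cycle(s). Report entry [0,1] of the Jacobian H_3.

H_jac[0,1] = 0.0000

step 1: x^-=[-2.5534, -1.7900]  P^-=[0.5909 0.2458; 0.2458 0.7300]  H_jac=[-0.8319 0.0000; 0.0000 0.9761]  S=[0.5790 -0.2116; -0.2116 1.0455]  K=[-0.8263 0.0622; -0.1124 0.6588]  nu=[2.1949, 2.1675]  x^+=[-4.2322, -0.6089]  P^+=[0.1697 0.0325; 0.0325 0.2376]
step 2: x^-=[-4.5122, -0.6089]  P^-=[0.4599 0.1458; 0.1458 0.4876]  H_jac=[-0.1988 0.0000; 0.0000 0.5720]  S=[0.1882 -0.0286; -0.0286 0.5095]  K=[-0.4650 0.1376; -0.0715 0.5434]  nu=[-0.5800, -1.4103]  x^+=[-4.4365, -1.3337]  P^+=[0.4059 0.0939; 0.0939 0.3340]
step 3: x^-=[-5.0500, -1.3337]  P^-=[0.7730 0.2516; 0.2516 0.5840]  H_jac=[0.3313 0.0000; 0.0000 0.9720]  S=[0.2548 0.0690; 0.0690 0.9018]  K=[0.9512 0.1984; 0.1599 0.6173]  nu=[-1.9735, -1.9149]  x^+=[-7.3071, -2.8312]  P^+=[0.4809 0.0597; 0.0597 0.2203]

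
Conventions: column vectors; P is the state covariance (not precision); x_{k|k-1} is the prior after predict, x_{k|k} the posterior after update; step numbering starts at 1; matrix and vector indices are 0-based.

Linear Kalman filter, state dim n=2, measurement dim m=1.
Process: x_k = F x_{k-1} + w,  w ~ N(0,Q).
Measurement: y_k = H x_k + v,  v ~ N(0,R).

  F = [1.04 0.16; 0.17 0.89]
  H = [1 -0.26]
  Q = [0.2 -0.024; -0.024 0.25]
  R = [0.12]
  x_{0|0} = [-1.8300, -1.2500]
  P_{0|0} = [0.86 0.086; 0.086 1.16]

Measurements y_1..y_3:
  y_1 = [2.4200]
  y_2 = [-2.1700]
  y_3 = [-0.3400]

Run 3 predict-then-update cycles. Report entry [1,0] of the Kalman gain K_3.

step 1: x^-=[-2.1032, -1.4236]  P^-=[1.1885 0.3752; 0.3752 1.2197]  S=[1.1959]  K=[0.9123; 0.0485]  nu=[4.1531]  x^+=[1.6855, -1.2220]  P^+=[0.1932 0.3222; 0.3222 1.2169]
step 2: x^-=[1.5574, -0.8010]  P^-=[0.5474 0.4905; 0.4905 1.3170]  S=[0.5014]  K=[0.8374; 0.2953]  nu=[-3.9357]  x^+=[-1.7385, -1.9631]  P^+=[0.1958 0.3665; 0.3665 1.2733]
step 3: x^-=[-2.1221, -2.0427]  P^-=[0.5663 0.5411; 0.5411 1.3751]  S=[0.4979]  K=[0.8549; 0.3687]  nu=[1.2510]  x^+=[-1.0527, -1.5814]  P^+=[0.2025 0.3842; 0.3842 1.3074]

K[1,0] = 0.3687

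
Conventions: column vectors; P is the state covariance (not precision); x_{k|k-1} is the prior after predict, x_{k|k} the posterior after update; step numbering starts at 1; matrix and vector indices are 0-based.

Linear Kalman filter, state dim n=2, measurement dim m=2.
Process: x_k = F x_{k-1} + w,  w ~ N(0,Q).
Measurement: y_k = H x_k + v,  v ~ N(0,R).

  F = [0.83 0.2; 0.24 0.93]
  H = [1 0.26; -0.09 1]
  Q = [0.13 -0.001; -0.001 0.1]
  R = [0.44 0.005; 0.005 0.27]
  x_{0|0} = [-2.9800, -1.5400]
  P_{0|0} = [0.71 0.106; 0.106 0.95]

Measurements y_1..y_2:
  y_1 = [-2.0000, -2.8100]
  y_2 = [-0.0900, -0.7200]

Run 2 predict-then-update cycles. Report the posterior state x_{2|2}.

step 1: x^-=[-2.7814, -2.1474]  P^-=[0.6923 0.4040; 0.4040 1.0099]  S=[1.4107 0.5998; 0.5998 1.2127]  K=[0.5640 0.0028; 0.1662 0.7205]  nu=[1.3397, -0.9129]  x^+=[-2.0283, -2.5826]  P^+=[0.2416 0.0253; 0.0253 0.1977]
step 2: x^-=[-2.2000, -2.8886]  P^-=[0.3128 0.1047; 0.1047 0.2962]  S=[0.8272 0.1561; 0.1561 0.5499]  K=[0.4065 0.0238; 0.1281 0.4851]  nu=[2.8610, 1.9706]  x^+=[-0.9902, -1.5661]  P^+=[0.1727 0.0240; 0.0240 0.1338]

x_post = [-0.9902, -1.5661]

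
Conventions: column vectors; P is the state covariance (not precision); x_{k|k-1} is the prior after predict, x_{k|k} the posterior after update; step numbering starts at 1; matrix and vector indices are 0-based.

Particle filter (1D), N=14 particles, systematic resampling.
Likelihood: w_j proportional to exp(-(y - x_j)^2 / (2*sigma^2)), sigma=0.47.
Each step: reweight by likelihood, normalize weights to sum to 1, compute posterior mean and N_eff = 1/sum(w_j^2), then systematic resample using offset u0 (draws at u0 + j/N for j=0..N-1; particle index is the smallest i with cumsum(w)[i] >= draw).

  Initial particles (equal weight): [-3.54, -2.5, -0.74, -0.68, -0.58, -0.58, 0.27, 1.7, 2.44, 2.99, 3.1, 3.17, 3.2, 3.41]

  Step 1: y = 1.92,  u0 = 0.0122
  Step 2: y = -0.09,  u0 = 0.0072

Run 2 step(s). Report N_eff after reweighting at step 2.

step 1: w=[0.0000, 0.0000, 0.0000, 0.0000, 0.0000, 0.0000, 0.0013, 0.5538, 0.3350, 0.0463, 0.0264, 0.0180, 0.0151, 0.0041]  mean=2.0989  Neff=2.3680  idx=[7, 7, 7, 7, 7, 7, 7, 7, 8, 8, 8, 8, 8, 10]
step 2: w=[0.1249, 0.1249, 0.1249, 0.1249, 0.1249, 0.1249, 0.1249, 0.1249, 0.0001, 0.0001, 0.0001, 0.0001, 0.0001, 0.0000]  mean=1.7003  Neff=8.0072  idx=[0, 0, 1, 1, 2, 2, 3, 4, 4, 5, 5, 6, 6, 7]

N_eff = 8.0072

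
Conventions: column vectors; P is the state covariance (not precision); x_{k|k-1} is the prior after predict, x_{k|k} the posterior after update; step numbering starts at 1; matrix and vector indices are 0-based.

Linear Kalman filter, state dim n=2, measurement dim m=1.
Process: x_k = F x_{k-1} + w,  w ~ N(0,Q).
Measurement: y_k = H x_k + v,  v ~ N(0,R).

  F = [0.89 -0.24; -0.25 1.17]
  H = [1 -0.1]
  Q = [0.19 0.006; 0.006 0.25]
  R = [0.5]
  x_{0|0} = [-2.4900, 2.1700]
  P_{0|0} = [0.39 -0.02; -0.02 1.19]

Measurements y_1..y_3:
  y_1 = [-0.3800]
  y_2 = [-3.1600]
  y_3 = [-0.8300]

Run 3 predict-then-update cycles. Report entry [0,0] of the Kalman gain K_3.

step 1: x^-=[-2.7369, 3.1614]  P^-=[0.5760 -0.4370; -0.4370 1.9151]  S=[1.1825]  K=[0.5240; -0.5314]  nu=[2.6730]  x^+=[-1.3361, 1.7408]  P^+=[0.2513 -0.1076; -0.1076 1.5811]
step 2: x^-=[-1.6069, 2.3708]  P^-=[0.5261 -0.6124; -0.6124 2.4930]  S=[1.1735]  K=[0.5005; -0.7343]  nu=[-1.3160]  x^+=[-2.2656, 3.3371]  P^+=[0.2321 -0.1811; -0.1811 1.8603]
step 3: x^-=[-2.8173, 4.4708]  P^-=[0.5584 -0.7675; -0.7675 2.9170]  S=[1.2411]  K=[0.5118; -0.8534]  nu=[2.4343]  x^+=[-1.5714, 2.3932]  P^+=[0.2333 -0.2254; -0.2254 2.0130]

K[0,0] = 0.5118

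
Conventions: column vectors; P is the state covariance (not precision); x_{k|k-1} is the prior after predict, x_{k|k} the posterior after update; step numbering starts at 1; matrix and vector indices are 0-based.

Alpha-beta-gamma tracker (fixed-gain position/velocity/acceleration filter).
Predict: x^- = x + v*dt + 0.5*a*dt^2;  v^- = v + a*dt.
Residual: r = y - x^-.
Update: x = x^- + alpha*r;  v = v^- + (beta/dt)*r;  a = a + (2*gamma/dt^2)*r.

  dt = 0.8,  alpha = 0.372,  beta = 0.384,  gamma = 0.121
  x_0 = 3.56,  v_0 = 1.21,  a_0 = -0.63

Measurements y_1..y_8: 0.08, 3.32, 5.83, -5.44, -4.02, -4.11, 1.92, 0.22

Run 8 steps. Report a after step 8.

a_post = 5.6601

step 1: x_pred=4.3264  r=-4.2464  x^+=2.7467  v^+=-1.3323  a^+=-2.2357
step 2: x_pred=0.9655  r=2.3545  x^+=1.8414  v^+=-1.9907  a^+=-1.3454
step 3: x_pred=-0.1817  r=6.0117  x^+=2.0547  v^+=-0.1814  a^+=0.9278
step 4: x_pred=2.2065  r=-7.6465  x^+=-0.6380  v^+=-3.1094  a^+=-1.9635
step 5: x_pred=-3.7539  r=-0.2661  x^+=-3.8529  v^+=-4.8080  a^+=-2.0642
step 6: x_pred=-8.3598  r=4.2498  x^+=-6.7789  v^+=-4.4194  a^+=-0.4572
step 7: x_pred=-10.4607  r=12.3807  x^+=-5.8551  v^+=1.1576  a^+=4.2243
step 8: x_pred=-3.5773  r=3.7973  x^+=-2.1647  v^+=6.3597  a^+=5.6601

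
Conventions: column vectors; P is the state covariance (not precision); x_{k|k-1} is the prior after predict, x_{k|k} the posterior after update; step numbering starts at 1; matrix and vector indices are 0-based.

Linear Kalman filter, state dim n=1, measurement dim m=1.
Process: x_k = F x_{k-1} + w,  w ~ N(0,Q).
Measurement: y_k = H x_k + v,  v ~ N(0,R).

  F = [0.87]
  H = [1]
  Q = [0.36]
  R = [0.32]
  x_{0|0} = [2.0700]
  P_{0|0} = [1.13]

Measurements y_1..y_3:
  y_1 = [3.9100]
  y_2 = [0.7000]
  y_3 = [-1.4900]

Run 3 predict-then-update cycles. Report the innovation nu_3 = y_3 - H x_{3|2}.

innov = [-2.8397]

step 1: x^-=[1.8009]  P^-=[1.2153]  S=[1.5353]  K=[0.7916]  nu=[2.1091]  x^+=[3.4704]  P^+=[0.2533]
step 2: x^-=[3.0193]  P^-=[0.5517]  S=[0.8717]  K=[0.6329]  nu=[-2.3193]  x^+=[1.5514]  P^+=[0.2025]
step 3: x^-=[1.3497]  P^-=[0.5133]  S=[0.8333]  K=[0.6160]  nu=[-2.8397]  x^+=[-0.3995]  P^+=[0.1971]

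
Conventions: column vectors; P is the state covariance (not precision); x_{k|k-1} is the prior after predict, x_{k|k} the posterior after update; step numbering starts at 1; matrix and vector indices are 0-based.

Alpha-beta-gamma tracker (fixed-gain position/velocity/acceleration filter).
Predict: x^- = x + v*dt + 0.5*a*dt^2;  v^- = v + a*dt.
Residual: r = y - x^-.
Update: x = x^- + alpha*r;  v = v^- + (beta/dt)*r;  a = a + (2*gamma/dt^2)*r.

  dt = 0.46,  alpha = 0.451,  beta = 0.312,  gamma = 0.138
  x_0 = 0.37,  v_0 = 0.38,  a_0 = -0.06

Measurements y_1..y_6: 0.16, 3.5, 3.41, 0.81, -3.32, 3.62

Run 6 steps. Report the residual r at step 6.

step 1: x_pred=0.5385  r=-0.3785  x^+=0.3678  v^+=0.0957  a^+=-0.5536
step 2: x_pred=0.3532  r=3.1468  x^+=1.7724  v^+=1.9754  a^+=3.5509
step 3: x_pred=3.0568  r=0.3532  x^+=3.2161  v^+=3.8484  a^+=4.0116
step 4: x_pred=5.4107  r=-4.6007  x^+=3.3358  v^+=2.5732  a^+=-1.9894
step 5: x_pred=4.3090  r=-7.6290  x^+=0.8683  v^+=-3.5164  a^+=-11.9402
step 6: x_pred=-2.0125  r=5.6325  x^+=0.5278  v^+=-5.1886  a^+=-4.5935

resid = 5.6325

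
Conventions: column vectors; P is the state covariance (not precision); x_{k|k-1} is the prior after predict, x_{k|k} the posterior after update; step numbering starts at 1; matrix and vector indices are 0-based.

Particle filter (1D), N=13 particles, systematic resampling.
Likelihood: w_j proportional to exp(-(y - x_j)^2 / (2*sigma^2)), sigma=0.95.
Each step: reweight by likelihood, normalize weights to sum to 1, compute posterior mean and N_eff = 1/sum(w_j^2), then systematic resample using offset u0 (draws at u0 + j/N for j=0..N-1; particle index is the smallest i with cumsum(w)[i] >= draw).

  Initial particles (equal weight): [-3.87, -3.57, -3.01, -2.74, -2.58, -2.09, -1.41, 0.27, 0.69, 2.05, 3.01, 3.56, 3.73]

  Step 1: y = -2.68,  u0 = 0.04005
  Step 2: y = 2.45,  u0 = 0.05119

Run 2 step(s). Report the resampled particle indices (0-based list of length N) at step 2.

resampled_idx = [11, 12, 12, 12, 12, 12, 12, 12, 12, 12, 12, 12, 12]

step 1: w=[0.0864, 0.1221, 0.1783, 0.1891, 0.1884, 0.1562, 0.0775, 0.0015, 0.0004, 0.0000, 0.0000, 0.0000, 0.0000]  mean=-2.7466  Neff=6.4164  idx=[0, 1, 1, 2, 2, 3, 3, 4, 4, 4, 5, 5, 6]
step 2: w=[0.0000, 0.0000, 0.0000, 0.0002, 0.0002, 0.0012, 0.0012, 0.0029, 0.0029, 0.0029, 0.0385, 0.0385, 0.9116]  mean=-1.4763  Neff=1.1990  idx=[11, 12, 12, 12, 12, 12, 12, 12, 12, 12, 12, 12, 12]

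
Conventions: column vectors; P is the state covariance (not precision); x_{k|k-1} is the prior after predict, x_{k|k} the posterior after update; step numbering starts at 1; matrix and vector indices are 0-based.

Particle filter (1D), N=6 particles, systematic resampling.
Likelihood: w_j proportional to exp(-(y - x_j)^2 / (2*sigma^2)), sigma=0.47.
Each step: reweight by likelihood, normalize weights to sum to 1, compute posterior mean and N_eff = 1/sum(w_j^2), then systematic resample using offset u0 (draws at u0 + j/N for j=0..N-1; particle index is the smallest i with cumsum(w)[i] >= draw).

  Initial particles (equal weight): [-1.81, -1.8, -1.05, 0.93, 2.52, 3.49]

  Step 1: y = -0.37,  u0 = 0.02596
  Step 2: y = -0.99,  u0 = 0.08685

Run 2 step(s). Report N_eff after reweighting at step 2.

step 1: w=[0.0234, 0.0249, 0.8960, 0.0557, 0.0000, 0.0000]  mean=-0.9762  Neff=1.2389  idx=[1, 2, 2, 2, 2, 2]
step 2: w=[0.0437, 0.1913, 0.1913, 0.1913, 0.1913, 0.1913]  mean=-1.0828  Neff=5.4107  idx=[1, 2, 2, 3, 4, 5]

N_eff = 5.4107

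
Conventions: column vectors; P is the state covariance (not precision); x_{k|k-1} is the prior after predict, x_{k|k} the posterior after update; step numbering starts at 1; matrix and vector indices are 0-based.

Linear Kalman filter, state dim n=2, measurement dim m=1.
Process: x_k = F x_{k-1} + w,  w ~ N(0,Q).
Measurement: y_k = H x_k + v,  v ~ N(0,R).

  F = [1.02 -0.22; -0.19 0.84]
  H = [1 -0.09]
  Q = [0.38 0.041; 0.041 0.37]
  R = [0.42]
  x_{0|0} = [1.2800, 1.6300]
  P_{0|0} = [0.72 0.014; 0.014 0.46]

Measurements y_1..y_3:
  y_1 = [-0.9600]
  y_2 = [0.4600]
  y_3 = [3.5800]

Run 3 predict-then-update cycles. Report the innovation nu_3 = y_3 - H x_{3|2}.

step 1: x^-=[0.9470, 1.1260]  P^-=[1.1451 -0.1710; -0.1710 0.7161]  S=[1.6016]  K=[0.7245; -0.1470]  nu=[-1.8057]  x^+=[-0.3613, 1.3914]  P^+=[0.3043 -0.0004; -0.0004 0.6815]
step 2: x^-=[-0.6746, 1.2374]  P^-=[0.7297 -0.1443; -0.1443 0.8620]  S=[1.1827]  K=[0.6280; -0.1876]  nu=[1.2460]  x^+=[0.1079, 1.0037]  P^+=[0.2633 -0.0049; -0.0049 0.8204]
step 3: x^-=[-0.1108, 0.8226]  P^-=[0.6959 -0.1661; -0.1661 0.9599]  S=[1.1535]  K=[0.6162; -0.2189]  nu=[3.7648]  x^+=[2.2091, -0.0014]  P^+=[0.2579 -0.0105; -0.0105 0.9047]

innov = [3.7648]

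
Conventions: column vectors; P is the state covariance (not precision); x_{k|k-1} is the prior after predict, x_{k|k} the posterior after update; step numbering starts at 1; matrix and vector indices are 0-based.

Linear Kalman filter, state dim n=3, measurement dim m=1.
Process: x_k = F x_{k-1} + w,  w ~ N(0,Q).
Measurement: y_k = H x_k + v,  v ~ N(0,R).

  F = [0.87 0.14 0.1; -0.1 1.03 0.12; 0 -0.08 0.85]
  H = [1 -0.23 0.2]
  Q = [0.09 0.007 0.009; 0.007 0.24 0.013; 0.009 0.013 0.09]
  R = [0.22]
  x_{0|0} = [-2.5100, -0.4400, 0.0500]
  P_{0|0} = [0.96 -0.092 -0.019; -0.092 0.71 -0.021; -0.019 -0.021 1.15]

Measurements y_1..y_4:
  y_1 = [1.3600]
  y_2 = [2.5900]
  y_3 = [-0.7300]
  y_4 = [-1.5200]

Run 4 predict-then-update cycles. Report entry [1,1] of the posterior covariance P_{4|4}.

P_post[1,1] = 1.8103

step 1: x^-=[-2.2403, -0.1962, 0.0777]  P^-=[0.8157 -0.0458 0.0888; -0.0458 1.0336 0.0545; 0.0888 0.0545 0.9283]  S=[1.1791]  K=[0.7158; -0.2312; 0.2221]  nu=[3.5396]  x^+=[0.2934, -1.0146, 0.8640]  P^+=[0.2116 0.1494 -0.0987; 0.1494 0.9706 0.1151; -0.0987 0.1151 0.8701]
step 2: x^-=[0.1996, -0.9707, 0.8156]  P^-=[0.3003 0.2752 0.0015; 0.2752 1.2844 0.1310; 0.0015 0.1310 0.7092]  S=[0.4786]  K=[0.4959; 0.0125; 0.2366]  nu=[2.0040]  x^+=[1.1933, -0.9456, 1.2896]  P^+=[0.1826 0.2722 -0.0546; 0.2722 1.2843 0.1296; -0.0546 0.1296 0.6824]
step 3: x^-=[1.0348, -0.9386, 1.1718]  P^-=[0.3207 0.4350 0.0076; 0.4350 1.5914 0.0958; 0.0076 0.0958 0.5736]  S=[0.4419]  K=[0.5027; 0.1994; 0.2271]  nu=[-2.2150]  x^+=[-0.0786, -1.3802, 0.6689]  P^+=[0.2090 0.3907 -0.0428; 0.3907 1.5739 0.0758; -0.0428 0.0758 0.5509]
step 4: x^-=[-0.1947, -1.3335, 0.6790]  P^-=[0.3744 0.5721 -0.0122; 0.5721 1.8590 0.0119; -0.0122 0.0119 0.4878]  S=[0.4431]  K=[0.5425; 0.3314; 0.1864]  nu=[-1.7678]  x^+=[-1.1537, -1.9194, 0.3495]  P^+=[0.2440 0.4924 -0.0570; 0.4924 1.8103 -0.0155; -0.0570 -0.0155 0.4724]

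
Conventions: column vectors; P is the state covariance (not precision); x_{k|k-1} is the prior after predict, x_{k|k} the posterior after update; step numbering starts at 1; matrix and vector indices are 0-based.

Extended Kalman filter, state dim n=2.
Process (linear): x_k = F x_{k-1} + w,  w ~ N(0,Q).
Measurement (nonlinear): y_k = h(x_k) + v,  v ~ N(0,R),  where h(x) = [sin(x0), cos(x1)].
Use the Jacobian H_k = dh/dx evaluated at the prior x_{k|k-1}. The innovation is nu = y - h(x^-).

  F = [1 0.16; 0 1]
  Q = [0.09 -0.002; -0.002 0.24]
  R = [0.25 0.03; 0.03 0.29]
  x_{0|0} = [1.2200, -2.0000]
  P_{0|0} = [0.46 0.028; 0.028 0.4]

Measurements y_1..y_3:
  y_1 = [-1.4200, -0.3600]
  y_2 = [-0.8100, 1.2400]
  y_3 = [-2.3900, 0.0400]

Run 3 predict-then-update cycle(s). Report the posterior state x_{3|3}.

x_post = [-1.9256, -1.2564]

step 1: x^-=[0.9000, -2.0000]  P^-=[0.5692 0.0900; 0.0900 0.6400]  H_jac=[0.6216 0.0000; 0.0000 0.9093]  S=[0.4699 0.0809; 0.0809 0.8192]  K=[0.7484 0.0260; -0.0033 0.7107]  nu=[-2.2033, 0.0561]  x^+=[-0.7476, -1.9529]  P^+=[0.3023 0.0330; 0.0330 0.2266]
step 2: x^-=[-1.0600, -1.9529]  P^-=[0.4086 0.0672; 0.0672 0.4666]  H_jac=[0.4888 0.0000; 0.0000 0.9279]  S=[0.3476 0.0605; 0.0605 0.6917]  K=[0.5675 0.0406; -0.0146 0.6272]  nu=[0.0624, 1.6129]  x^+=[-0.9592, -0.9423]  P^+=[0.2927 0.0310; 0.0310 0.1955]
step 3: x^-=[-1.1100, -0.9423]  P^-=[0.3977 0.0603; 0.0603 0.4355]  H_jac=[0.4447 0.0000; 0.0000 0.8089]  S=[0.3286 0.0517; 0.0517 0.5750]  K=[0.5323 0.0370; -0.0150 0.6141]  nu=[-1.4943, -0.5479]  x^+=[-1.9256, -1.2564]  P^+=[0.3017 0.0330; 0.0330 0.2196]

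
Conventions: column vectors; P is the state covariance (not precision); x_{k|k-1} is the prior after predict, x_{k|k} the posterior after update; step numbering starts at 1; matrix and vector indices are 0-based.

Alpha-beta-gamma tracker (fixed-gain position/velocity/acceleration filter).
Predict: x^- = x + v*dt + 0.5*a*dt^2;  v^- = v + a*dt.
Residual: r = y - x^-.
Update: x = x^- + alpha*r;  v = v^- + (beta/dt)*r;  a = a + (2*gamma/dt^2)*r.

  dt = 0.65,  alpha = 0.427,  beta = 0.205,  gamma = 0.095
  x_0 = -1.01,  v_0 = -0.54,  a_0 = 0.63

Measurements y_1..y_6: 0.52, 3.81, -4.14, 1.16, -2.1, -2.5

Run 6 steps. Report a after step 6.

step 1: x_pred=-1.2279  r=1.7479  x^+=-0.4816  v^+=0.4208  a^+=1.4160
step 2: x_pred=0.0911  r=3.7189  x^+=1.6791  v^+=2.5141  a^+=3.0885
step 3: x_pred=3.9657  r=-8.1057  x^+=0.5045  v^+=1.9652  a^+=-0.5567
step 4: x_pred=1.6643  r=-0.5043  x^+=1.4490  v^+=1.4443  a^+=-0.7835
step 5: x_pred=2.2222  r=-4.3222  x^+=0.3766  v^+=-0.4281  a^+=-2.7272
step 6: x_pred=-0.4778  r=-2.0222  x^+=-1.3413  v^+=-2.8386  a^+=-3.6366

a_post = -3.6366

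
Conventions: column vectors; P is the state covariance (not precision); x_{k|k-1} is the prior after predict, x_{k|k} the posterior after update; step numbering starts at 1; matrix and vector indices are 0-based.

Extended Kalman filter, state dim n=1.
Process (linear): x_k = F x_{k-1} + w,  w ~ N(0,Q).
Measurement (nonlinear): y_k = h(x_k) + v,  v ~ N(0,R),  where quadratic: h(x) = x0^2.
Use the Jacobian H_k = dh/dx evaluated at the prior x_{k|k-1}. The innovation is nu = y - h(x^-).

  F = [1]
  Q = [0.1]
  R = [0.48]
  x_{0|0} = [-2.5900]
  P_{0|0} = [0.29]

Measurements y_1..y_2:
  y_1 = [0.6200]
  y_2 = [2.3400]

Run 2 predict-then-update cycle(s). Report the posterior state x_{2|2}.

step 1: x^-=[-2.5900]  P^-=[0.3900]  H_jac=[-5.1800]  S=[10.9446]  K=[-0.1846]  nu=[-6.0881]  x^+=[-1.4662]  P^+=[0.0171]
step 2: x^-=[-1.4662]  P^-=[0.1171]  H_jac=[-2.9325]  S=[1.4870]  K=[-0.2309]  nu=[0.1901]  x^+=[-1.5101]  P^+=[0.0378]

x_post = [-1.5101]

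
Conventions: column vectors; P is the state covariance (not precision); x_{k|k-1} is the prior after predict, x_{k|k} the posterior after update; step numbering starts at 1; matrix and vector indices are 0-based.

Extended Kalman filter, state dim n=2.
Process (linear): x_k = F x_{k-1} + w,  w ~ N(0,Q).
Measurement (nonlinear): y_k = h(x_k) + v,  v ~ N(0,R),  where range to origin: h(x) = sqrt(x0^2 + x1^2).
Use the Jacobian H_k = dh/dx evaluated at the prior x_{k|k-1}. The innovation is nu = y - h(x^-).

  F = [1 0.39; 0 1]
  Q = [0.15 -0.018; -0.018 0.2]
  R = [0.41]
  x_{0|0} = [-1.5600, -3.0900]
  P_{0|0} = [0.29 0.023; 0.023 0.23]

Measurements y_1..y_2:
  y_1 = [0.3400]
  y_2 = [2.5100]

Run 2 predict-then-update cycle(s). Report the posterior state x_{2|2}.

x_post = [-1.8479, -1.6168]

step 1: x^-=[-2.7651, -3.0900]  P^-=[0.4929 0.0947; 0.0947 0.4300]  H_jac=[-0.6668 -0.7452]  S=[0.9621]  K=[-0.4150; -0.3987]  nu=[-3.8066]  x^+=[-1.1854, -1.5723]  P^+=[0.3272 -0.0645; -0.0645 0.2771]
step 2: x^-=[-1.7986, -1.5723]  P^-=[0.4691 0.0256; 0.0256 0.4771]  H_jac=[-0.7529 -0.6582]  S=[0.9079]  K=[-0.4075; -0.3671]  nu=[0.1210]  x^+=[-1.8479, -1.6168]  P^+=[0.3183 -0.1102; -0.1102 0.3547]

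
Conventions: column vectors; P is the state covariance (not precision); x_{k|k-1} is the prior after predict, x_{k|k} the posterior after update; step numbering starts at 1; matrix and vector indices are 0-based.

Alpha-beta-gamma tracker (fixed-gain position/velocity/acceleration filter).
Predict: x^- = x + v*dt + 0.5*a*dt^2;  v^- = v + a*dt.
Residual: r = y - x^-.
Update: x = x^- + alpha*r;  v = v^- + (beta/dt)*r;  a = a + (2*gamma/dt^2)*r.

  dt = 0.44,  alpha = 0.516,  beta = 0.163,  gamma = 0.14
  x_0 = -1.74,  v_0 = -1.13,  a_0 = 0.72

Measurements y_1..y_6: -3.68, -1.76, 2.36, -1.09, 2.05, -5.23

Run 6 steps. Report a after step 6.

step 1: x_pred=-2.1675  r=-1.5125  x^+=-2.9480  v^+=-1.3735  a^+=-1.4675
step 2: x_pred=-3.6944  r=1.9344  x^+=-2.6962  v^+=-1.3026  a^+=1.3301
step 3: x_pred=-3.1406  r=5.5006  x^+=-0.3023  v^+=1.3204  a^+=9.2856
step 4: x_pred=1.1775  r=-2.2675  x^+=0.0075  v^+=4.5660  a^+=6.0061
step 5: x_pred=2.5979  r=-0.5479  x^+=2.3152  v^+=7.0057  a^+=5.2137
step 6: x_pred=5.9024  r=-11.1324  x^+=0.1581  v^+=5.1757  a^+=-10.8869

a_post = -10.8869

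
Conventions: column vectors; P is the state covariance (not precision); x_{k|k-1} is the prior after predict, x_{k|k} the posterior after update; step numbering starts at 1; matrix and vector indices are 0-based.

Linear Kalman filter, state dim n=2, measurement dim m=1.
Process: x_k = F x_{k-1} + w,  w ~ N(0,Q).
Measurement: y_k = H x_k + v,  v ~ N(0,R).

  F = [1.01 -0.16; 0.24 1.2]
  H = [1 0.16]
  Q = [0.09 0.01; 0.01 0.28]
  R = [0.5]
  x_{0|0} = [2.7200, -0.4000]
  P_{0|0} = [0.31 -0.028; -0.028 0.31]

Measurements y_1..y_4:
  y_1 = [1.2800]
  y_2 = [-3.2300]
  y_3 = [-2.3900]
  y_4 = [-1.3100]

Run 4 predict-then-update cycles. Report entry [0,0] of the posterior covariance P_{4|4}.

P_post[0,0] = 0.3342

step 1: x^-=[2.8112, 0.1728]  P^-=[0.4232 -0.0072; -0.0072 0.7281]  S=[0.9395]  K=[0.4492; 0.1163]  nu=[-1.5588]  x^+=[2.1109, -0.0085]  P^+=[0.2336 -0.0563; -0.0563 0.7154]
step 2: x^-=[2.1334, 0.4964]  P^-=[0.3648 -0.1368; -0.1368 1.2912]  S=[0.8541]  K=[0.4015; 0.0817]  nu=[-5.4428]  x^+=[-0.0520, 0.0518]  P^+=[0.2271 -0.1648; -0.1648 1.2855]
step 3: x^-=[-0.0608, 0.0497]  P^-=[0.4079 -0.3752; -0.3752 2.0493]  S=[0.8403]  K=[0.4140; -0.0563]  nu=[-2.3371]  x^+=[-1.0283, 0.1814]  P^+=[0.2639 -0.3556; -0.3556 2.0466]
step 4: x^-=[-1.0676, -0.0291]  P^-=[0.5265 -0.7363; -0.7363 3.0375]  S=[0.8687]  K=[0.4705; -0.2882]  nu=[-0.2377]  x^+=[-1.1795, 0.0394]  P^+=[0.3342 -0.6186; -0.6186 2.9653]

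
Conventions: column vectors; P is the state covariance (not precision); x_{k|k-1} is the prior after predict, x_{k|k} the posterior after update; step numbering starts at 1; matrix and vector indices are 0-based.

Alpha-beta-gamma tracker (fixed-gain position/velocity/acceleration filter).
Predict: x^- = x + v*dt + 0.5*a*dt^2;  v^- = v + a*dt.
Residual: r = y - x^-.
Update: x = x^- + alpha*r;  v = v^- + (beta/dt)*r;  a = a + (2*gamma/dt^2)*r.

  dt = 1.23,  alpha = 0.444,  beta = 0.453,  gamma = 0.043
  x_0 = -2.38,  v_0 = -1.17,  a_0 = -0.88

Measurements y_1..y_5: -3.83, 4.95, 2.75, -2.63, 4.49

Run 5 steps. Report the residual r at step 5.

step 1: x_pred=-4.4848  r=0.6548  x^+=-4.1941  v^+=-2.0113  a^+=-0.8428
step 2: x_pred=-7.3054  r=12.2554  x^+=-1.8640  v^+=1.4657  a^+=-0.1461
step 3: x_pred=-0.1717  r=2.9217  x^+=1.1255  v^+=2.3620  a^+=0.0200
step 4: x_pred=4.0459  r=-6.6759  x^+=1.0818  v^+=-0.0721  a^+=-0.3595
step 5: x_pred=0.7211  r=3.7689  x^+=2.3945  v^+=0.8737  a^+=-0.1453

resid = 3.7689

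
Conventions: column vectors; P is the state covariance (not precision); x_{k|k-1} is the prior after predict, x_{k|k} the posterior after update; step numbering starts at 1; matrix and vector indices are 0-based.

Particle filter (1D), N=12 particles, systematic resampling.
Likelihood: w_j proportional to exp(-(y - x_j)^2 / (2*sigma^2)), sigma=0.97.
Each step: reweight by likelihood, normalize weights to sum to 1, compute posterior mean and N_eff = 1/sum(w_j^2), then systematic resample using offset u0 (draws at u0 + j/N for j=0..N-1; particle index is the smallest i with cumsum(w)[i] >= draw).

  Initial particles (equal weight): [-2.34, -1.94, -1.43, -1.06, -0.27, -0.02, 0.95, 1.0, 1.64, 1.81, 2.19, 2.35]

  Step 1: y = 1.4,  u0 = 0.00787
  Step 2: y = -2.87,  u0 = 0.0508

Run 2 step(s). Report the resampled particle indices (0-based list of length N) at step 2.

step 1: w=[0.0001, 0.0005, 0.0025, 0.0071, 0.0401, 0.0605, 0.1585, 0.1621, 0.1712, 0.1614, 0.1267, 0.1093]  mean=1.3957  Neff=7.1375  idx=[3, 5, 6, 6, 7, 7, 8, 8, 9, 9, 10, 11]
step 2: w=[0.9214, 0.0701, 0.0023, 0.0023, 0.0018, 0.0018, 0.0001, 0.0001, 0.0000, 0.0000, 0.0000, 0.0000]  mean=-0.9696  Neff=1.1712  idx=[0, 0, 0, 0, 0, 0, 0, 0, 0, 0, 0, 1]

resampled_idx = [0, 0, 0, 0, 0, 0, 0, 0, 0, 0, 0, 1]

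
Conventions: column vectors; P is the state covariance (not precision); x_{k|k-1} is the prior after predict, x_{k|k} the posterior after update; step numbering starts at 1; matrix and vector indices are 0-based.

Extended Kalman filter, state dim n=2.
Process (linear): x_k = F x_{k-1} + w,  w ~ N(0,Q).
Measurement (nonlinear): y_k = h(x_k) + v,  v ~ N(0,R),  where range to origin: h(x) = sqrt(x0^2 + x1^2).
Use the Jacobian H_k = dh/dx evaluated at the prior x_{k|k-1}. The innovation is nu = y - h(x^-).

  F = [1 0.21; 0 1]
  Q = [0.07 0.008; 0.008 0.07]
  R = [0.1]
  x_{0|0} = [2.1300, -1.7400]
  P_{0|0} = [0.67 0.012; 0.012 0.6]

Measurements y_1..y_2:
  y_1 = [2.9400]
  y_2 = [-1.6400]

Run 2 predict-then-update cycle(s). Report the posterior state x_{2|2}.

x_post = [0.0998, -0.1614]

step 1: x^-=[1.7646, -1.7400]  P^-=[0.7715 0.1460; 0.1460 0.6700]  H_jac=[0.7121 -0.7021]  S=[0.6755]  K=[0.6615; -0.5425]  nu=[0.4618]  x^+=[2.0701, -1.9905]  P^+=[0.4759 0.3884; 0.3884 0.4712]
step 2: x^-=[1.6521, -1.9905]  P^-=[0.7298 0.4954; 0.4954 0.5412]  H_jac=[0.6387 -0.7695]  S=[0.2312]  K=[0.3672; -0.4328]  nu=[-4.2268]  x^+=[0.0998, -0.1614]  P^+=[0.6986 0.5321; 0.5321 0.4979]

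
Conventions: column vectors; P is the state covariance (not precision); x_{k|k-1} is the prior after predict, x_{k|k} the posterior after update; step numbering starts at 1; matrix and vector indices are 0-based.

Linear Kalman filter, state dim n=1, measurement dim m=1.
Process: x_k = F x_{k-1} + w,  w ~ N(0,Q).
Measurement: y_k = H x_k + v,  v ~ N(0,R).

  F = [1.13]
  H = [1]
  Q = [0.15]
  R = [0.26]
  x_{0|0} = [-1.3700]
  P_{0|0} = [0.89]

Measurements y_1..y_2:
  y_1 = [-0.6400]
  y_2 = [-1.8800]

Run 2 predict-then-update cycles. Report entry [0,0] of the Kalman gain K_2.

K[0,0] = 0.6211

step 1: x^-=[-1.5481]  P^-=[1.2864]  S=[1.5464]  K=[0.8319]  nu=[0.9081]  x^+=[-0.7927]  P^+=[0.2163]
step 2: x^-=[-0.8957]  P^-=[0.4262]  S=[0.6862]  K=[0.6211]  nu=[-0.9843]  x^+=[-1.5070]  P^+=[0.1615]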